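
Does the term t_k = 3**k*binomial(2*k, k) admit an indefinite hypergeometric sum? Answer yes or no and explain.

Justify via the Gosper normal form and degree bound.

No — key equation has no polynomial f.

The ratio is 6*(2*k + 1)/(k + 1).
So A=12*k + 6 and B=k + 1, with C=1.
Solve (12*k + 6)·f(k+1) − (k)·f(k) = 1.
Degrees (1,1,0) ⇒ d ≤ -1.
d = -1 < 0 ⇒ no nonzero polynomial f; not summable.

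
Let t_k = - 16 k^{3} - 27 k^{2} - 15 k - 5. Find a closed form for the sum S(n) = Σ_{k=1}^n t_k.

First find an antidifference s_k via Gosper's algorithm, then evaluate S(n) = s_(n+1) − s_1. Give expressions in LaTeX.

Compute t_(k+1)/t_k: get (16*k**3 + 75*k**2 + 117*k + 63)/(16*k**3 + 27*k**2 + 15*k + 5).
Factor: A=1; B=1; C=k**3 + 27*k**2/16 + 15*k/16 + 5/16.
Need (1)·f(k+1) − (1)·f(k) = k**3 + 27*k**2/16 + 15*k/16 + 5/16.
From deg A=0, deg B=0, deg C=3: d=4.
Coefficient equations give f(k) = k*(4*k**3 + k**2 - 2*k + 2)/16.
Then R = B(k−1)f/C = k*(4*k**3 + k**2 - 2*k + 2)/(16*k**3 + 27*k**2 + 15*k + 5), so s_k = R(k)·t_k = k*(-4*k**3 - k**2 + 2*k - 2).
Verify: -16*k**3 - 27*k**2 - 15*k - 5 matches t_k.
Telescope: S(n) = s_(n+1) − s_(1) = -4*n**4 - 17*n**3 - 25*n**2 - 17*n - 5 − (-5) = n*(-4*n**3 - 17*n**2 - 25*n - 17).

S(n) = n \left(- 4 n^{3} - 17 n^{2} - 25 n - 17\right)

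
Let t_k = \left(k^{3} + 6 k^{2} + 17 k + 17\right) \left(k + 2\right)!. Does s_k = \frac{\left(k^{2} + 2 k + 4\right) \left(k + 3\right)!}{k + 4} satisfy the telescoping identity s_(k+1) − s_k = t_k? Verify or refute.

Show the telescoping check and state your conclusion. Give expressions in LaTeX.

s_(k+1) = (k**2 + 4*k + 7)*factorial(k + 4)/(k + 5)
s_(k+1) − s_k = (k + 2)*(k**3 + 9*k**2 + 30*k + 46)*factorial(k + 3)/((k + 4)*(k + 5))
(s_(k+1) − s_k) − t_k = -(k**4 + 10*k**3 + 40*k**2 + 83*k + 64)*factorial(k + 2)/((k + 4)*(k + 5))

Invalid: residual - \frac{\left(k^{4} + 10 k^{3} + 40 k^{2} + 83 k + 64\right) \left(k + 2\right)!}{\left(k + 4\right) \left(k + 5\right)} ≠ 0.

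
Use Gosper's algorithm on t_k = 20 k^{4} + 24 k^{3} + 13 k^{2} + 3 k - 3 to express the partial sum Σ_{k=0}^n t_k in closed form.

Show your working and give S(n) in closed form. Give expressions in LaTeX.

S(n) = 4 n^{5} + 16 n^{4} + 23 n^{3} + 14 n^{2} - 3

Compute t_(k+1)/t_k: get (20*k**4 + 104*k**3 + 205*k**2 + 181*k + 57)/(20*k**4 + 24*k**3 + 13*k**2 + 3*k - 3).
Take A(k)=1, B(k)=1, C(k)=k**4 + 6*k**3/5 + 13*k**2/20 + 3*k/20 - 3/20.
Key eq: (1)·f(k+1) = (1)·f(k) + (k**4 + 6*k**3/5 + 13*k**2/20 + 3*k/20 - 3/20).
d = 5 from the (0,0,4) case.
Match coefficients ⇒ f(k) = k*(4*k**4 - 4*k**3 - k**2 + k - 3)/20.
Then R = B(k−1)f/C = k*(4*k**4 - 4*k**3 - k**2 + k - 3)/(20*k**4 + 24*k**3 + 13*k**2 + 3*k - 3), so s_k = R(k)·t_k = k*(4*k**4 - 4*k**3 - k**2 + k - 3).
Δs = 20*k**4 + 24*k**3 + 13*k**2 + 3*k - 3, as required.
Telescope: S(n) = s_(n+1) − s_(0) = 4*n**5 + 16*n**4 + 23*n**3 + 14*n**2 - 3 − (0) = 4*n**5 + 16*n**4 + 23*n**3 + 14*n**2 - 3.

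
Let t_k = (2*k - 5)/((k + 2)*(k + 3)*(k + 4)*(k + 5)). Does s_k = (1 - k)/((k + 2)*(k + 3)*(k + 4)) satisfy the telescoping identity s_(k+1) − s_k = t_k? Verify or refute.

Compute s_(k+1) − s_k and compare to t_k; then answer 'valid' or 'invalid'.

Valid — Δs_k = t_k.

s_(k+1) = -k/((k + 3)*(k + 4)*(k + 5))
s_(k+1) − s_k = (2*k - 5)/(k**4 + 14*k**3 + 71*k**2 + 154*k + 120)
(s_(k+1) − s_k) − t_k = 0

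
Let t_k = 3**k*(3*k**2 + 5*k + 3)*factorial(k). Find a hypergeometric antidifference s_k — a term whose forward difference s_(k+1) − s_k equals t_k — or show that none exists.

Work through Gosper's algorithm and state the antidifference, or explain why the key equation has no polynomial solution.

r(k) = 3*(3*k**3 + 14*k**2 + 22*k + 11)/(3*k**2 + 5*k + 3) after simplifying.
Gosper form: A/B · C(k+1)/C(k) with A=3*k + 3, B=1, C=k**2 + 5*k/3 + 1.
Set up (3*k + 3)·f(k+1) − (1)·f(k) − (k**2 + 5*k/3 + 1) = 0.
deg f ≤ 1 (via 1,0,2).
Solving with deg f ≤ 1: f(k) = k/3.
Certificate R = B(k−1)f/C = k/(3*k**2 + 5*k + 3) gives s_k = 3**k*k*factorial(k).
s_(k+1) − s_k = 3**k*(3*k**2 + 5*k + 3)*factorial(k) = t_k.

s_k = 3**k*k*factorial(k)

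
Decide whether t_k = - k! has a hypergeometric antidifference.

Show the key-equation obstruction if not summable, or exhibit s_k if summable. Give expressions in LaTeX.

Step 1: r(k) = k + 1.
Take A(k)=k + 1, B(k)=1, C(k)=1.
Key eq: (k + 1)·f(k+1) = (1)·f(k) + (1).
From deg A=1, deg B=0, deg C=0: d=-1.
Negative degree bound (-1): no f exists, t_k not Gosper-summable.

No — t_k has no hypergeometric antidifference.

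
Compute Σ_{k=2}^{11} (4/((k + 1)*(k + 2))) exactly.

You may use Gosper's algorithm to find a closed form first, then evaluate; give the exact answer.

Step 1: r(k) = (k + 1)/(k + 3).
Normal form (A,B,C) = (k + 1, k + 3, 1).
Need (k + 1)·f(k+1) − (k + 2)·f(k) = 1.
d = 1 from the (1,1,0) case.
A polynomial solution: f(k) = k.
Get s_k = R·t_k = 4*k/(k + 1) with R(k) = B(k−1)f(k)/C(k) = k*(k + 2).
s_(k+1) − s_k = 4/(k**2 + 3*k + 2) = t_k.
Telescoping: Σ = s_(12) − s_(2) = 48/13 − (8/3) = 40/39.

Σ = 40/39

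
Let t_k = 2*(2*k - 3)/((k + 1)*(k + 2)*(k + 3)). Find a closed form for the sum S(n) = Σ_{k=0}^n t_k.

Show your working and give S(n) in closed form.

The ratio is (k + 1)*(2*k - 1)/((k + 4)*(2*k - 3)).
So A=k + 1 and B=k + 4, with C=k - 3/2.
Solve (k + 1)·f(k+1) − (k + 3)·f(k) = k - 3/2.
Bound: deg f ≤ 2.
A polynomial solution: f(k) = -k*(k + 11)/8.
Certificate R = B(k−1)f/C = -k*(k + 3)*(k + 11)/(4*(2*k - 3)) gives s_k = k*(-k - 11)/(2*(k + 1)*(k + 2)).
Δs = 2*(2*k - 3)/(k**3 + 6*k**2 + 11*k + 6), as required.
Σ_(k=0)^n t_k = s_(n+1) − s_(0) = ((-n**2 - 13*n - 12)/(2*(n**2 + 5*n + 6))) − (0), i.e. (-n**2 - 13*n - 12)/(2*(n**2 + 5*n + 6)).

S(n) = (-n**2 - 13*n - 12)/(2*(n**2 + 5*n + 6))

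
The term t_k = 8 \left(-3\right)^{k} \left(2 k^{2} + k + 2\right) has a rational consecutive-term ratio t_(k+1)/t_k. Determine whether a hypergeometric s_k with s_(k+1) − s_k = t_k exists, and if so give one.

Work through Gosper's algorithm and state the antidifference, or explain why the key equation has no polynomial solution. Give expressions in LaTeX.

t_(k+1)/t_k = 3*(-2*k**2 - 5*k - 5)/(2*k**2 + k + 2).
Gosper form: A/B · C(k+1)/C(k) with A=-3, B=1, C=k**2 + k/2 + 1.
f must satisfy (-3)·f(k+1) − (1)·f(k) = k**2 + k/2 + 1.
deg f ≤ 2 (via 0,0,2).
Solving with deg f ≤ 2: f(k) = -(k**2 - k + 1)/4.
Certificate R = B(k−1)f/C = -(k**2 - k + 1)/(2*(2*k**2 + k + 2)) gives s_k = 4*(-3)**k*(-k**2 + k - 1).
Δs = 8*(-3)**k*(2*k**2 + k + 2), as required.

s_k = 4 \left(-3\right)^{k} \left(- k^{2} + k - 1\right)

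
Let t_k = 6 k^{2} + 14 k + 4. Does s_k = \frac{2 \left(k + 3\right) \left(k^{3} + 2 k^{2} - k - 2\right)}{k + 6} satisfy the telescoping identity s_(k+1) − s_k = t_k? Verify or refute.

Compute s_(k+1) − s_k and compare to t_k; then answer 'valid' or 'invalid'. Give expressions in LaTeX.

Invalid: residual \frac{6 \left(- 2 k^{3} - 23 k^{2} - 45 k - 14\right)}{k^{2} + 13 k + 42} ≠ 0.

s_(k+1) = 2*k*(k**3 + 9*k**2 + 26*k + 24)/(k + 7)
s_(k+1) − s_k = 2*(3*k**4 + 40*k**3 + 150*k**2 + 185*k + 42)/(k**2 + 13*k + 42)
(s_(k+1) − s_k) − t_k = 6*(-2*k**3 - 23*k**2 - 45*k - 14)/(k**2 + 13*k + 42)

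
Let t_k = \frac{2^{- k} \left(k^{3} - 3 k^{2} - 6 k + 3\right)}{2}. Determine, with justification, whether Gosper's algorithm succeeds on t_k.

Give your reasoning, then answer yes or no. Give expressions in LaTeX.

Yes. s_k = 2^{- k} \left(- k^{3} + 3 k - 1\right).

r(k) = (k**3 - 9*k - 5)/(2*(k**3 - 3*k**2 - 6*k + 3)) after simplifying.
Take A(k)=1/2, B(k)=1, C(k)=k**3 - 3*k**2 - 6*k + 3.
Need (1/2)·f(k+1) − (1)·f(k) = k**3 - 3*k**2 - 6*k + 3.
deg f ≤ 3 (via 0,0,3).
A polynomial solution: f(k) = -2*(k**3 - 3*k + 1).
So s_k = (B(k−1)f/C)·t_k = (-2*(k**3 - 3*k + 1)/(k**3 - 3*k**2 - 6*k + 3))·t_k = (-k**3 + 3*k - 1)/2**k.
Verify: (k**3 - 3*k**2 - 6*k + 3)/(2*2**k) matches t_k.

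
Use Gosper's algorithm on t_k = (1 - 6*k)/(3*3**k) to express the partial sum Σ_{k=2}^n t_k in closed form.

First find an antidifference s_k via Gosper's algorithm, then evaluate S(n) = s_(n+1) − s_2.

S(n) = 3**(-n - 2)*(-7*3**n + 9*n + 12)

Step 1: r(k) = (6*k + 5)/(3*(6*k - 1)).
A = 1/3, B = 1, C = k - 1/6.
f must satisfy (1/3)·f(k+1) − (1)·f(k) = k - 1/6.
From deg A=0, deg B=0, deg C=1: d=1.
Solve for f: f(k) = -(3*k + 1)/2 (degree 1 ≤ 1).
Then R = B(k−1)f/C = -3*(3*k + 1)/(6*k - 1), so s_k = R(k)·t_k = (3*k + 1)/3**k.
s_(k+1) − s_k = (1 - 6*k)/(3*3**k) = t_k.
Σ_(k=2)^n t_k = s_(n+1) − s_(2) = (3**(-n - 1)*(3*n + 4)) − (7/9), i.e. 3**(-n - 2)*(-7*3**n + 9*n + 12).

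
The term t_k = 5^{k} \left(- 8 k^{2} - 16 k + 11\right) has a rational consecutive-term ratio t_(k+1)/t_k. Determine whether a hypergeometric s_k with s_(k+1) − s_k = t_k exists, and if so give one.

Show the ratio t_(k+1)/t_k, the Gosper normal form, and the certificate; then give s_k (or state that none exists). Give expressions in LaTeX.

Step 1: r(k) = 5*(8*k**2 + 32*k + 13)/(8*k**2 + 16*k - 11).
A = 5, B = 1, C = k**2 + 2*k - 11/8.
f must satisfy (5)·f(k+1) − (1)·f(k) = k**2 + 2*k - 11/8.
Bound: deg f ≤ 2.
Coefficient equations give f(k) = (2*k**2 - k - 4)/8.
R(k) = B(k−1)·f(k)/C(k) = (2*k**2 - k - 4)/(8*k**2 + 16*k - 11); s_k = R·t_k = 5**k*(-2*k**2 + k + 4).
s_(k+1) − s_k = 5**k*(-8*k**2 - 16*k + 11) = t_k.

s_k = 5^{k} \left(- 2 k^{2} + k + 4\right)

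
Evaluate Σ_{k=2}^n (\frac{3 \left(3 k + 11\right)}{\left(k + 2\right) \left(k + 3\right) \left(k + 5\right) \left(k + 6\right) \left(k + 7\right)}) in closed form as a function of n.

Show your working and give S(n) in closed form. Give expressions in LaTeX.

Ratio r(k) = (k + 2)*(k + 5)*(3*k + 14)/((k + 4)*(k + 8)*(3*k + 11)).
Normal form (A,B,C) = (k + 2, k + 8, k**2 + 23*k/3 + 44/3).
Solve (k + 2)·f(k+1) − (k + 7)·f(k) = k**2 + 23*k/3 + 44/3.
From deg A=1, deg B=1, deg C=2: d=5.
Match coefficients ⇒ f(k) = k*(k + 3)*(k + 4)*(k**2 + 13*k + 52)/180.
So s_k = (B(k−1)f/C)·t_k = (k*(k + 3)*(k + 7)*(k**2 + 13*k + 52)/(60*(3*k + 11)))·t_k = k*(k**2 + 13*k + 52)/(20*(k**3 + 13*k**2 + 52*k + 60)).
Verify: 3*(3*k + 11)/(k**5 + 23*k**4 + 203*k**3 + 853*k**2 + 1692*k + 1260) matches t_k.
Σ_(k=2)^n t_k = s_(n+1) − s_(2) = ((n**3 + 16*n**2 + 81*n + 66)/(20*(n**3 + 16*n**2 + 81*n + 126))) − (41/1120), i.e. 3*(n**3 + 16*n**2 + 81*n - 98)/(224*(n**3 + 16*n**2 + 81*n + 126)).

S(n) = \frac{3 \left(n^{3} + 16 n^{2} + 81 n - 98\right)}{224 \left(n^{3} + 16 n^{2} + 81 n + 126\right)}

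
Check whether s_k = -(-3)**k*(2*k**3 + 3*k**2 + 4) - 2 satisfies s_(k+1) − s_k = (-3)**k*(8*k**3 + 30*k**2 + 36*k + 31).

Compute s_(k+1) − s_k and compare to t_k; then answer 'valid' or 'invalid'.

s_(k+1) = 3*(-3)**k*(2*(k + 1)**3 + 3*(k + 1)**2 + 4) - 2
s_(k+1) − s_k = (-3)**k*(8*k**3 + 30*k**2 + 36*k + 31)
(s_(k+1) − s_k) − t_k = 0

valid; difference matches t_k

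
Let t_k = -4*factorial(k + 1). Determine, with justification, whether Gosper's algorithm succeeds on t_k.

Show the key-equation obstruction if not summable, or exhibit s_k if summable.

The ratio is k + 2.
Factor: A=k + 2; B=1; C=1.
Solve (k + 2)·f(k+1) − (1)·f(k) = 1.
deg f ≤ -1 (via 1,0,0).
Negative degree bound (-1): no f exists, t_k not Gosper-summable.

No. Not Gosper-summable.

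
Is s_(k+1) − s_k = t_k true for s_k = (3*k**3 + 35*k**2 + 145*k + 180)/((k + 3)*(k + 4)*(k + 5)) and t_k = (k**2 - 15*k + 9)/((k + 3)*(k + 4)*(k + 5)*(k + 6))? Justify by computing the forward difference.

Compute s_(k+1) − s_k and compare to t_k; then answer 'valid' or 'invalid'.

Valid — Δs_k = t_k.

s_(k+1) = (145*k + 3*(k + 1)**3 + 35*(k + 1)**2 + 325)/((k + 4)*(k + 5)*(k + 6))
s_(k+1) − s_k = (k**2 - 15*k + 9)/(k**4 + 18*k**3 + 119*k**2 + 342*k + 360)
(s_(k+1) − s_k) − t_k = 0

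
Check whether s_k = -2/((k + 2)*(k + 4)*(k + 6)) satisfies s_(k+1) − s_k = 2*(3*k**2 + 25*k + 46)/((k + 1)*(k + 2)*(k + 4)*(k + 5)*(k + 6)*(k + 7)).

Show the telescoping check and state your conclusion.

s_(k+1) = -2/((k + 3)*(k + 5)*(k + 7))
s_(k+1) − s_k = 6*(k**2 + 9*k + 19)/(k**6 + 27*k**5 + 295*k**4 + 1665*k**3 + 5104*k**2 + 8028*k + 5040)
(s_(k+1) − s_k) − t_k = 2*(-4*k**2 - 37*k - 81)/(k**7 + 28*k**6 + 322*k**5 + 1960*k**4 + 6769*k**3 + 13132*k**2 + 13068*k + 5040)

Invalid: residual 2*(-4*k**2 - 37*k - 81)/(k**7 + 28*k**6 + 322*k**5 + 1960*k**4 + 6769*k**3 + 13132*k**2 + 13068*k + 5040) ≠ 0.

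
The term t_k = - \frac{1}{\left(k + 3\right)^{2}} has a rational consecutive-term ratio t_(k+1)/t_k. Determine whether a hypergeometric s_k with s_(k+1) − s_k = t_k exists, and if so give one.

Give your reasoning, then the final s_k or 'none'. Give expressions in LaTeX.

Compute t_(k+1)/t_k: get (k + 3)**2/(k + 4)**2.
Normal form (A,B,C) = (k**2 + 6*k + 9, k**2 + 8*k + 16, 1).
Key eq: (k**2 + 6*k + 9)·f(k+1) = (k**2 + 6*k + 9)·f(k) + (1).
deg f ≤ 0 (via 2,2,0).
Put f(k) = c0: A·f(k+1) − B(k−1)·f(k) − C = -1; need -1 = 0 — inconsistent ⇒ no f, not summable.

none (Gosper's algorithm certifies no s_k)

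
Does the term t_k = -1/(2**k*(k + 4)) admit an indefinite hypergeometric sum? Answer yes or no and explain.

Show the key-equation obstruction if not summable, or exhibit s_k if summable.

Step 1: r(k) = (k + 4)/(2*(k + 5)).
Take A(k)=k/2 + 2, B(k)=k + 5, C(k)=1.
Set up (k/2 + 2)·f(k+1) − (k + 4)·f(k) − (1) = 0.
d = -1 from the (1,1,0) case.
Bound -1 < 0, so the key equation has no polynomial solution.

No. Not Gosper-summable.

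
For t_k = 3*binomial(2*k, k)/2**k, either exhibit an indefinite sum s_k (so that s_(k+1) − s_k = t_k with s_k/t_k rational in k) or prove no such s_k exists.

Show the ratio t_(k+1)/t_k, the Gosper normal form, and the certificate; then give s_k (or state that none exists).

Compute t_(k+1)/t_k: get (2*k + 1)/(k + 1).
So A=2*k + 1 and B=k + 1, with C=1.
Set up (2*k + 1)·f(k+1) − (k)·f(k) − (1) = 0.
deg f ≤ -1 (via 1,1,0).
deg f ≤ -1 is impossible — no certificate.

not Gosper-summable; s_k does not exist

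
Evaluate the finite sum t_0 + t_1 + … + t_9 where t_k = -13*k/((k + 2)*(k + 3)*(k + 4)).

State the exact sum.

Σ = -5/4

The ratio is (k + 1)*(k + 2)/(k*(k + 5)).
Factor: A=k + 2; B=k + 5; C=k.
f must satisfy (k + 2)·f(k+1) − (k + 4)·f(k) = k.
Bound: deg f ≤ 2.
Coefficient equations give f(k) = k*(k - 1)/6.
R(k) = B(k−1)·f(k)/C(k) = (k - 1)*(k + 4)/6; s_k = R·t_k = 13*k*(1 - k)/(6*(k + 2)*(k + 3)).
Check: Δs_k = -13*k/(k**3 + 9*k**2 + 26*k + 24). ✓
Σ_(k=0)^(9) t_k = s_(10) − s_(0) = -5/4 − (0) = -5/4.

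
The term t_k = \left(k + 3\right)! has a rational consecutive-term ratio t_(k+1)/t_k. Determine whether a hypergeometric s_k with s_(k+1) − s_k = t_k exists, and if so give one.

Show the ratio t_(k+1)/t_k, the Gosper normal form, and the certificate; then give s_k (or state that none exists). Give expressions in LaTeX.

The ratio is k + 4.
Normal form (A,B,C) = (k + 4, 1, 1).
f must satisfy (k + 4)·f(k+1) − (1)·f(k) = 1.
Bound: deg f ≤ -1.
Bound -1 < 0, so the key equation has no polynomial solution.

no hypergeometric antidifference exists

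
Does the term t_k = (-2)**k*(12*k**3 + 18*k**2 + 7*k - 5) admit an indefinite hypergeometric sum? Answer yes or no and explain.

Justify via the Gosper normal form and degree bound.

r(k) = 2*(-12*k**3 - 54*k**2 - 79*k - 32)/(12*k**3 + 18*k**2 + 7*k - 5) after simplifying.
Take A(k)=-2, B(k)=1, C(k)=k**3 + 3*k**2/2 + 7*k/12 - 5/12.
Solve (-2)·f(k+1) − (1)·f(k) = k**3 + 3*k**2/2 + 7*k/12 - 5/12.
Bound: deg f ≤ 3.
Solve for f: f(k) = -(4*k**3 - 2*k**2 - 3*k - 1)/12 (degree 3 ≤ 3).
Get s_k = R·t_k = (-2)**k*(-4*k**3 + 2*k**2 + 3*k + 1) with R(k) = B(k−1)f(k)/C(k) = -(4*k**3 - 2*k**2 - 3*k - 1)/(12*k**3 + 18*k**2 + 7*k - 5).
Δs = (-2)**k*(12*k**3 + 18*k**2 + 7*k - 5), as required.

Yes. s_k = (-2)**k*(-4*k**3 + 2*k**2 + 3*k + 1).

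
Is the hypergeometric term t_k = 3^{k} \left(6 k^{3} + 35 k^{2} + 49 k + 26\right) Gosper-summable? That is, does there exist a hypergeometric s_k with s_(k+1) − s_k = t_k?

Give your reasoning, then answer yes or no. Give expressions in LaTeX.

Yes. s_k = 3^{k} \left(3 k^{3} + 4 k^{2} - k + 4\right).

Ratio r(k) = 3*(6*k**3 + 53*k**2 + 137*k + 116)/(6*k**3 + 35*k**2 + 49*k + 26).
Normal form (A,B,C) = (3, 1, k**3 + 35*k**2/6 + 49*k/6 + 13/3).
Need (3)·f(k+1) − (1)·f(k) = k**3 + 35*k**2/6 + 49*k/6 + 13/3.
Degrees (0,0,3) ⇒ d ≤ 3.
A polynomial solution: f(k) = (3*k**3 + 4*k**2 - k + 4)/6.
Certificate R = B(k−1)f/C = (3*k**3 + 4*k**2 - k + 4)/(6*k**3 + 35*k**2 + 49*k + 26) gives s_k = 3**k*(3*k**3 + 4*k**2 - k + 4).
Check: Δs_k = 3**k*(6*k**3 + 35*k**2 + 49*k + 26). ✓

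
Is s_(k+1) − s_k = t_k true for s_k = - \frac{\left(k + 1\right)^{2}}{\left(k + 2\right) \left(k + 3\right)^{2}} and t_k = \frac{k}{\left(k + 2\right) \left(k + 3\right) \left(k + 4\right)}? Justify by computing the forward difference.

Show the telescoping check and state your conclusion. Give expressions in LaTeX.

Invalid: residual \frac{4 \left(- k^{2} - 4 k - 2\right)}{k^{5} + 16 k^{4} + 101 k^{3} + 314 k^{2} + 480 k + 288} ≠ 0.

s_(k+1) = -(k + 2)**2/((k + 3)*(k + 4)**2)
s_(k+1) − s_k = ((k + 1)**2*(k + 4)**2 - (k + 2)**3*(k + 3))/((k + 2)*(k + 3)**2*(k + 4)**2)
(s_(k+1) − s_k) − t_k = 4*(-k**2 - 4*k - 2)/(k**5 + 16*k**4 + 101*k**3 + 314*k**2 + 480*k + 288)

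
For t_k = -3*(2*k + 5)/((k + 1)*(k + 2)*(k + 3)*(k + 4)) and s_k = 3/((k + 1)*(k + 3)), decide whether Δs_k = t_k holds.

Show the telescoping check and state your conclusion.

s_(k+1) = 3/((k + 2)*(k + 4))
s_(k+1) − s_k = 3*(-2*k - 5)/(k**4 + 10*k**3 + 35*k**2 + 50*k + 24)
(s_(k+1) − s_k) − t_k = 0

valid; difference matches t_k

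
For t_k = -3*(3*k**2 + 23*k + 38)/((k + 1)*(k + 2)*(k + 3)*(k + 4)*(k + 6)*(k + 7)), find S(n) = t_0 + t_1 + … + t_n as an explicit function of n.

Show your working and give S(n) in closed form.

The ratio is (k + 1)*(k + 6)*(23*k + 3*(k + 1)**2 + 61)/((k + 5)*(k + 8)*(3*k**2 + 23*k + 38)).
So A=k + 1 and B=k + 8, with C=k**3 + 38*k**2/3 + 51*k + 190/3.
Set up (k + 1)·f(k+1) − (k + 7)·f(k) − (k**3 + 38*k**2/3 + 51*k + 190/3) = 0.
Degrees (1,1,3) ⇒ d ≤ 6.
Coefficient equations give f(k) = k*(k + 2)*(k + 4)*(k + 5)*(k**2 + 10*k + 27)/54.
R(k) = B(k−1)·f(k)/C(k) = k*(k + 2)*(k + 4)*(k + 7)*(k**2 + 10*k + 27)/(18*(3*k**2 + 23*k + 38)); s_k = R·t_k = k*(-k**2 - 10*k - 27)/(6*(k**3 + 10*k**2 + 27*k + 18)).
s_(k+1) − s_k = 3*(-3*k**2 - 23*k - 38)/(k**6 + 23*k**5 + 207*k**4 + 925*k**3 + 2144*k**2 + 2412*k + 1008) = t_k.
s_(n+1) = (-n**3 - 13*n**2 - 50*n - 38)/(6*(n**3 + 13*n**2 + 50*n + 56)) and s_(0) = 0, so S(n) = (-n**3 - 13*n**2 - 50*n - 38)/(6*(n**3 + 13*n**2 + 50*n + 56)).

S(n) = (-n**3 - 13*n**2 - 50*n - 38)/(6*(n**3 + 13*n**2 + 50*n + 56))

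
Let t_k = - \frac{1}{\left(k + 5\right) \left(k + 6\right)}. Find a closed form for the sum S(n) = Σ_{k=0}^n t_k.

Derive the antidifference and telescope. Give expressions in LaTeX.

r(k) = (k + 5)/(k + 7) after simplifying.
Take A(k)=k + 5, B(k)=k + 7, C(k)=1.
f must satisfy (k + 5)·f(k+1) − (k + 6)·f(k) = 1.
From deg A=1, deg B=1, deg C=0: d=1.
Solving with deg f ≤ 1: f(k) = k/5.
R(k) = B(k−1)·f(k)/C(k) = k*(k + 6)/5; s_k = R·t_k = -k/(5*k + 25).
s_(k+1) − s_k = -1/(k**2 + 11*k + 30) = t_k.
Σ_(k=0)^n t_k = s_(n+1) − s_(0) = ((-n - 1)/(5*(n + 6))) − (0), i.e. (-n - 1)/(5*(n + 6)).

S(n) = \frac{- n - 1}{5 \left(n + 6\right)}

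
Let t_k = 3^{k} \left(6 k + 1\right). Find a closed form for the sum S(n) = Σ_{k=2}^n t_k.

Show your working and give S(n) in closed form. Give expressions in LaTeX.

Ratio r(k) = 3*(6*k + 7)/(6*k + 1).
So A=3 and B=1, with C=k + 1/6.
Set up (3)·f(k+1) − (1)·f(k) − (k + 1/6) = 0.
d = 1 from the (0,0,1) case.
Solving with deg f ≤ 1: f(k) = (3*k - 4)/6.
R(k) = B(k−1)·f(k)/C(k) = (3*k - 4)/(6*k + 1); s_k = R·t_k = 3**k*(3*k - 4).
Δs = 3**k*(6*k + 1), as required.
s_(n+1) = 3**(n + 1)*(3*n - 1) and s_(2) = 18, so S(n) = 9*3**n*n - 3*3**n - 18.

S(n) = 9 \cdot 3^{n} n - 3 \cdot 3^{n} - 18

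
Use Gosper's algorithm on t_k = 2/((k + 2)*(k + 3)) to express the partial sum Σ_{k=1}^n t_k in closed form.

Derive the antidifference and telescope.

Compute t_(k+1)/t_k: get (k + 2)/(k + 4).
So A=k + 2 and B=k + 4, with C=1.
Set up (k + 2)·f(k+1) − (k + 3)·f(k) − (1) = 0.
Degrees (1,1,0) ⇒ d ≤ 1.
Coefficient equations give f(k) = k/2.
Get s_k = R·t_k = k/(k + 2) with R(k) = B(k−1)f(k)/C(k) = k*(k + 3)/2.
Check: Δs_k = 2/(k**2 + 5*k + 6). ✓
Evaluate: s_(n+1) = (n + 1)/(n + 3); subtract s_(1) = 1/3 ⇒ S(n) = 2*n/(3*(n + 3)).

S(n) = 2*n/(3*(n + 3))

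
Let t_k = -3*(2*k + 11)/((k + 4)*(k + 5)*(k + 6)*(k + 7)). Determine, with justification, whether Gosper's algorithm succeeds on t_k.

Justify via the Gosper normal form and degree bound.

Yes. s_k = k*(-k - 10)/(8*(k**2 + 10*k + 24)).

The ratio is (k + 4)*(2*k + 13)/((k + 8)*(2*k + 11)).
Gosper form: A/B · C(k+1)/C(k) with A=k + 4, B=k + 8, C=k + 11/2.
Need (k + 4)·f(k+1) − (k + 7)·f(k) = k + 11/2.
Degrees (1,1,1) ⇒ d ≤ 3.
Match coefficients ⇒ f(k) = k*(k + 5)*(k + 10)/48.
Certificate R = B(k−1)f/C = k*(k + 5)*(k + 7)*(k + 10)/(24*(2*k + 11)) gives s_k = k*(-k - 10)/(8*(k**2 + 10*k + 24)).
s_(k+1) − s_k = 3*(-2*k - 11)/(k**4 + 22*k**3 + 179*k**2 + 638*k + 840) = t_k.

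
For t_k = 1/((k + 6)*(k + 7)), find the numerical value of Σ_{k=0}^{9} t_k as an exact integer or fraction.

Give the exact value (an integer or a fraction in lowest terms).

Σ = 5/48

The ratio is (k + 6)/(k + 8).
Normal form (A,B,C) = (k + 6, k + 8, 1).
Set up (k + 6)·f(k+1) − (k + 7)·f(k) − (1) = 0.
Bound: deg f ≤ 1.
Solving with deg f ≤ 1: f(k) = k/6.
Certificate R = B(k−1)f/C = k*(k + 7)/6 gives s_k = k/(6*(k + 6)).
Verify: 1/(k**2 + 13*k + 42) matches t_k.
Sum = s_(10) − s_(0); s_(10) = 5/48, s_(0) = 0 ⇒ 5/48.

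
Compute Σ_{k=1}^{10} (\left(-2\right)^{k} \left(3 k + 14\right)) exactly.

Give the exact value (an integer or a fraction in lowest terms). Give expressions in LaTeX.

Compute t_(k+1)/t_k: get 2*(-3*k - 17)/(3*k + 14).
Factor: A=-2; B=1; C=k + 14/3.
Key eq: (-2)·f(k+1) = (1)·f(k) + (k + 14/3).
From deg A=0, deg B=0, deg C=1: d=1.
Match coefficients ⇒ f(k) = -(k + 4)/3.
R(k) = B(k−1)·f(k)/C(k) = -(k + 4)/(3*k + 14); s_k = R·t_k = (-2)**k*(-k - 4).
Check: Δs_k = (-2)**k*(3*k + 14). ✓
Sum = s_(11) − s_(1); s_(11) = 30720, s_(1) = 10 ⇒ 30710.

Σ = 30710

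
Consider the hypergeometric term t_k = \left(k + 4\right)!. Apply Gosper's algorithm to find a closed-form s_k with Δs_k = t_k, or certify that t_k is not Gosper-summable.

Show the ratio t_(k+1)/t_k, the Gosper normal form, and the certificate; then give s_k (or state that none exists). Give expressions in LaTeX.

Ratio r(k) = k + 5.
A = k + 5, B = 1, C = 1.
f must satisfy (k + 5)·f(k+1) − (1)·f(k) = 1.
deg f ≤ -1 (via 1,0,0).
Negative degree bound (-1): no f exists, t_k not Gosper-summable.

none (Gosper's algorithm certifies no s_k)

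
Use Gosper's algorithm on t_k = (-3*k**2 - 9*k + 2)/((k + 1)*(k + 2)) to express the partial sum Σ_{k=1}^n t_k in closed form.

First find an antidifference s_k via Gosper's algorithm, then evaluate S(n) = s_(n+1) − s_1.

S(n) = n*(-3*n - 2)/(n + 2)

Ratio r(k) = (k + 1)*(9*k + 3*(k + 1)**2 + 7)/((k + 3)*(3*k**2 + 9*k - 2)).
Normal form (A,B,C) = (k + 1, k + 3, k**2 + 3*k - 2/3).
Solve (k + 1)·f(k+1) − (k + 2)·f(k) = k**2 + 3*k - 2/3.
Degrees (1,1,2) ⇒ d ≤ 2.
Solving with deg f ≤ 2: f(k) = k*(3*k - 5)/3.
Get s_k = R·t_k = k*(5 - 3*k)/(k + 1) with R(k) = B(k−1)f(k)/C(k) = k*(k + 2)*(3*k - 5)/(3*k**2 + 9*k - 2).
Check: Δs_k = (-3*k**2 - 9*k + 2)/(k**2 + 3*k + 2). ✓
Σ_(k=1)^n t_k = s_(n+1) − s_(1) = ((-3*n**2 - n + 2)/(n + 2)) − (1), i.e. n*(-3*n - 2)/(n + 2).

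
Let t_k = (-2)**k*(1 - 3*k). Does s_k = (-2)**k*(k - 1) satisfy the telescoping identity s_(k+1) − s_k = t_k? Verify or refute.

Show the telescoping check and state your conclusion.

valid; difference matches t_k

s_(k+1) = (-2)**(k + 1)*k
s_(k+1) − s_k = (-2)**k*(1 - 3*k)
(s_(k+1) − s_k) − t_k = 0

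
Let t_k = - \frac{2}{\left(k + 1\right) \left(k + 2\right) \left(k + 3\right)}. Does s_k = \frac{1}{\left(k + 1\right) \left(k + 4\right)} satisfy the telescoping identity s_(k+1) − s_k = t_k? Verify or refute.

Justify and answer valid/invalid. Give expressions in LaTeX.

s_(k+1) = 1/((k + 2)*(k + 5))
s_(k+1) − s_k = 2*(-k - 3)/(k**4 + 12*k**3 + 49*k**2 + 78*k + 40)
(s_(k+1) − s_k) − t_k = 2*(3*k + 11)/(k**5 + 15*k**4 + 85*k**3 + 225*k**2 + 274*k + 120)

Invalid: residual \frac{2 \left(3 k + 11\right)}{k^{5} + 15 k^{4} + 85 k^{3} + 225 k^{2} + 274 k + 120} ≠ 0.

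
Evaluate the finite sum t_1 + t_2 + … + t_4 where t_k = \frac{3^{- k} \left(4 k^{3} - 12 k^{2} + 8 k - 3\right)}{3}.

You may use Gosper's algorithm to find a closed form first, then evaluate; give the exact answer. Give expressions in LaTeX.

Σ = 16/81

Ratio r(k) = (4*k**3 - 4*k - 3)/(3*(4*k**3 - 12*k**2 + 8*k - 3)).
Take A(k)=1/3, B(k)=1, C(k)=k**3 - 3*k**2 + 2*k - 3/4.
Need (1/3)·f(k+1) − (1)·f(k) = k**3 - 3*k**2 + 2*k - 3/4.
Degrees (0,0,3) ⇒ d ≤ 3.
A polynomial solution: f(k) = -3*k*(2*k**2 - 3*k + 4)/4.
R(k) = B(k−1)·f(k)/C(k) = -3*k*(2*k**2 - 3*k + 4)/(4*k**3 - 12*k**2 + 8*k - 3); s_k = R·t_k = k*(-2*k**2 + 3*k - 4)/3**k.
Verify: (4*k**3 - 12*k**2 + 8*k - 3)/(3*3**k) matches t_k.
Sum = s_(5) − s_(1); s_(5) = -65/81, s_(1) = -1 ⇒ 16/81.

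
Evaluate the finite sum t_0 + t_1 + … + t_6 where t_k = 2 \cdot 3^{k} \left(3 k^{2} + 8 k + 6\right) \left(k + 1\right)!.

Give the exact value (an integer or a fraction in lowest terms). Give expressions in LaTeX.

Compute t_(k+1)/t_k: get 3*(3*k**3 + 20*k**2 + 45*k + 34)/(3*k**2 + 8*k + 6).
A = 3*k + 6, B = 1, C = k**2 + 8*k/3 + 2.
Set up (3*k + 6)·f(k+1) − (1)·f(k) − (k**2 + 8*k/3 + 2) = 0.
Bound: deg f ≤ 1.
Coefficient equations give f(k) = k/3.
R(k) = B(k−1)·f(k)/C(k) = k/(3*k**2 + 8*k + 6); s_k = R·t_k = 2*3**k*k*factorial(k + 1).
Verify: 2*3**k*(3*k**2 + 8*k + 6)*factorial(k + 1) matches t_k.
Sum = s_(7) − s_(0); s_(7) = 1234517760, s_(0) = 0 ⇒ 1234517760.

Σ = 1234517760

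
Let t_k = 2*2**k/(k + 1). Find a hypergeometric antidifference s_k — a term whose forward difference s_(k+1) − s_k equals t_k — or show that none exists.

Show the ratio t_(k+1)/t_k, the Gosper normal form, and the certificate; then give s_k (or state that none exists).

none — t_k is not Gosper-summable

Compute t_(k+1)/t_k: get 2*(k + 1)/(k + 2).
Take A(k)=2*k + 2, B(k)=k + 2, C(k)=1.
Set up (2*k + 2)·f(k+1) − (k + 1)·f(k) − (1) = 0.
From deg A=1, deg B=1, deg C=0: d=-1.
deg f ≤ -1 is impossible — no certificate.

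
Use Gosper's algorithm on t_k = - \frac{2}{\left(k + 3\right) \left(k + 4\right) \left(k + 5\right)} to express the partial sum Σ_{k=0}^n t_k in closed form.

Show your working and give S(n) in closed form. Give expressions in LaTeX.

S(n) = \frac{- n^{2} - 9 n - 8}{12 \left(n^{2} + 9 n + 20\right)}

Compute t_(k+1)/t_k: get (k + 3)/(k + 6).
Normal form (A,B,C) = (k + 3, k + 6, 1).
f must satisfy (k + 3)·f(k+1) − (k + 5)·f(k) = 1.
Bound: deg f ≤ 2.
Solve for f: f(k) = k*(k + 7)/24 (degree 2 ≤ 2).
Then R = B(k−1)f/C = k*(k + 5)*(k + 7)/24, so s_k = R(k)·t_k = k*(-k - 7)/(12*(k + 3)*(k + 4)).
s_(k+1) − s_k = -2/(k**3 + 12*k**2 + 47*k + 60) = t_k.
Evaluate: s_(n+1) = (-n**2 - 9*n - 8)/(12*(n**2 + 9*n + 20)); subtract s_(0) = 0 ⇒ S(n) = (-n**2 - 9*n - 8)/(12*(n**2 + 9*n + 20)).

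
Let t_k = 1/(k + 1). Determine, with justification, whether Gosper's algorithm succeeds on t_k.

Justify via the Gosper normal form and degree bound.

Step 1: r(k) = (k + 1)/(k + 2).
Take A(k)=k + 1, B(k)=k + 2, C(k)=1.
Set up (k + 1)·f(k+1) − (k + 1)·f(k) − (1) = 0.
Degrees (1,1,0) ⇒ d ≤ 0.
Generic f = c0 gives residual -1; -1 = 0 cannot hold, so t_k is not Gosper-summable.

No — the linear system for f has no solution.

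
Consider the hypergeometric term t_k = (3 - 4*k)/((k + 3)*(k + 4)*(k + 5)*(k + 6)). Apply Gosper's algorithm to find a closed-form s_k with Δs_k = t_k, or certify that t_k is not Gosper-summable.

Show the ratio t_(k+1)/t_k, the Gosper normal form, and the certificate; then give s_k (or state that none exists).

s_k = k*(-k**2 - 12*k + 73)/(60*(k + 3)*(k + 4)*(k + 5))

Step 1: r(k) = (k + 3)*(4*k + 1)/((k + 7)*(4*k - 3)).
Normal form (A,B,C) = (k + 3, k + 7, k - 3/4).
Set up (k + 3)·f(k+1) − (k + 6)·f(k) − (k - 3/4) = 0.
d = 3 from the (1,1,1) case.
Solve for f: f(k) = k*(k**2 + 12*k - 73)/240 (degree 3 ≤ 3).
So s_k = (B(k−1)f/C)·t_k = (k*(k + 6)*(k**2 + 12*k - 73)/(60*(4*k - 3)))·t_k = k*(-k**2 - 12*k + 73)/(60*(k + 3)*(k + 4)*(k + 5)).
s_(k+1) − s_k = (3 - 4*k)/(k**4 + 18*k**3 + 119*k**2 + 342*k + 360) = t_k.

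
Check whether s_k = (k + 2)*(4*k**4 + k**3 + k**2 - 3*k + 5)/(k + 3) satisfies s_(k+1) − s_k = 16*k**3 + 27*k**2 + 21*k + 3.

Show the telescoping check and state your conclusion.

Invalid: residual (-12*k**4 - 74*k**3 - 101*k**2 - 69*k - 4)/(k**2 + 7*k + 12) ≠ 0.

s_(k+1) = (k + 3)*(-3*k + 4*(k + 1)**4 + (k + 1)**3 + (k + 1)**2 + 2)/(k + 4)
s_(k+1) − s_k = (16*k**5 + 127*k**4 + 328*k**3 + 373*k**2 + 204*k + 32)/(k**2 + 7*k + 12)
(s_(k+1) − s_k) − t_k = (-12*k**4 - 74*k**3 - 101*k**2 - 69*k - 4)/(k**2 + 7*k + 12)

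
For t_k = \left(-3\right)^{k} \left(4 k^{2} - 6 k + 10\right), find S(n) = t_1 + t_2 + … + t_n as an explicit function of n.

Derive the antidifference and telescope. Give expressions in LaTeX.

S(n) = 3 \left(-3\right)^{n} n^{2} - 3 \left(-3\right)^{n} n + 6 \left(-3\right)^{n} - 6

t_(k+1)/t_k = 3*(3*k - 2*(k + 1)**2 - 2)/(2*k**2 - 3*k + 5).
Take A(k)=-3, B(k)=1, C(k)=k**2 - 3*k/2 + 5/2.
f must satisfy (-3)·f(k+1) − (1)·f(k) = k**2 - 3*k/2 + 5/2.
Bound: deg f ≤ 2.
Solving with deg f ≤ 2: f(k) = -(k**2 - 3*k + 4)/4.
Get s_k = R·t_k = (-3)**k*(-k**2 + 3*k - 4) with R(k) = B(k−1)f(k)/C(k) = -(k**2 - 3*k + 4)/(2*(2*k**2 - 3*k + 5)).
Δs = (-3)**k*(4*k**2 - 6*k + 10), as required.
Σ_(k=1)^n t_k = s_(n+1) − s_(1) = ((-3)**(n + 1)*(-n**2 + n - 2)) − (6), i.e. 3*(-3)**n*n**2 - 3*(-3)**n*n + 6*(-3)**n - 6.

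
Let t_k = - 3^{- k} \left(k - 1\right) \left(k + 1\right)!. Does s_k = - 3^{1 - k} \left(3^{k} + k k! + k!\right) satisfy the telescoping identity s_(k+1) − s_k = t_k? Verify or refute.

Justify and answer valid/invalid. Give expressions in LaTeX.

valid; difference matches t_k

s_(k+1) = -(3**(k + 1) + k**2*factorial(k) + 3*k*factorial(k) + 2*factorial(k))/3**k
s_(k+1) − s_k = -(k - 1)*factorial(k + 1)/3**k
(s_(k+1) − s_k) − t_k = 0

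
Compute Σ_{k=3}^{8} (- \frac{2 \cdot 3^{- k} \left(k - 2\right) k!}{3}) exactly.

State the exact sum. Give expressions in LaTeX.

Step 1: r(k) = (k**2 - 1)/(3*(k - 2)).
Factor: A=k/3 + 1/3; B=1; C=k - 2.
f must satisfy (k/3 + 1/3)·f(k+1) − (1)·f(k) = k - 2.
Bound: deg f ≤ 0.
A polynomial solution: f(k) = 3.
Then R = B(k−1)f/C = 3/(k - 2), so s_k = R(k)·t_k = -2*factorial(k)/3**k.
Check: Δs_k = -2*(k - 2)*factorial(k)/(3*3**k). ✓
Telescoping: Σ = s_(9) − s_(3) = -8960/243 − (-4/9) = -8852/243.

Σ = -8852/243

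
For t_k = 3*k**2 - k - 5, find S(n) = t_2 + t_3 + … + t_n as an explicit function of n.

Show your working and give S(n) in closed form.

r(k) = (k - 3*(k + 1)**2 + 6)/(-3*k**2 + k + 5) after simplifying.
Gosper form: A/B · C(k+1)/C(k) with A=1, B=1, C=k**2 - k/3 - 5/3.
Solve (1)·f(k+1) − (1)·f(k) = k**2 - k/3 - 5/3.
d = 3 from the (0,0,2) case.
Solving with deg f ≤ 3: f(k) = k*(k**2 - 2*k - 4)/3.
So s_k = (B(k−1)f/C)·t_k = (k*(k**2 - 2*k - 4)/(3*k**2 - k - 5))·t_k = k*(k**2 - 2*k - 4).
Verify: 3*k**2 - k - 5 matches t_k.
Σ_(k=2)^n t_k = s_(n+1) − s_(2) = (n**3 + n**2 - 5*n - 5) − (-8), i.e. n**3 + n**2 - 5*n + 3.

S(n) = n**3 + n**2 - 5*n + 3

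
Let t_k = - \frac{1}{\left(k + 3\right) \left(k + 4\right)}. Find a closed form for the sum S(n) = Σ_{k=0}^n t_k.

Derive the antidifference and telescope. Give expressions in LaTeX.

S(n) = \frac{- n - 1}{3 \left(n + 4\right)}

The ratio is (k + 3)/(k + 5).
Normal form (A,B,C) = (k + 3, k + 5, 1).
f must satisfy (k + 3)·f(k+1) − (k + 4)·f(k) = 1.
Bound: deg f ≤ 1.
A polynomial solution: f(k) = k/3.
Get s_k = R·t_k = -k/(3*k + 9) with R(k) = B(k−1)f(k)/C(k) = k*(k + 4)/3.
s_(k+1) − s_k = -1/(k**2 + 7*k + 12) = t_k.
s_(n+1) = (-n - 1)/(3*(n + 4)) and s_(0) = 0, so S(n) = (-n - 1)/(3*(n + 4)).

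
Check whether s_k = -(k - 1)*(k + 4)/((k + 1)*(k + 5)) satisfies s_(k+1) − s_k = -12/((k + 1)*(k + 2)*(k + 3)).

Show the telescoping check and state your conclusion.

Invalid: residual 3*(-k**3 - 6*k**2 + 7*k + 72)/(k**5 + 17*k**4 + 107*k**3 + 307*k**2 + 396*k + 180) ≠ 0.

s_(k+1) = -k*(k + 5)/((k + 2)*(k + 6))
s_(k+1) − s_k = 3*(-k**2 - 7*k - 16)/(k**4 + 14*k**3 + 65*k**2 + 112*k + 60)
(s_(k+1) − s_k) − t_k = 3*(-k**3 - 6*k**2 + 7*k + 72)/(k**5 + 17*k**4 + 107*k**3 + 307*k**2 + 396*k + 180)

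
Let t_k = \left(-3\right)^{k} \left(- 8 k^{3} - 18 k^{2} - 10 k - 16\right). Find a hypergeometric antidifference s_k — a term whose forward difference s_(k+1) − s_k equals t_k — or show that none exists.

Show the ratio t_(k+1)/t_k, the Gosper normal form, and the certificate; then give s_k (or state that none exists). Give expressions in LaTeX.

Compute t_(k+1)/t_k: get 3*(-4*k**3 - 21*k**2 - 35*k - 26)/(4*k**3 + 9*k**2 + 5*k + 8).
Gosper form: A/B · C(k+1)/C(k) with A=-3, B=1, C=k**3 + 9*k**2/4 + 5*k/4 + 2.
Set up (-3)·f(k+1) − (1)·f(k) − (k**3 + 9*k**2/4 + 5*k/4 + 2) = 0.
From deg A=0, deg B=0, deg C=3: d=3.
Solving with deg f ≤ 3: f(k) = -(k**3 - k + 2)/4.
Then R = B(k−1)f/C = -(k**3 - k + 2)/(4*k**3 + 9*k**2 + 5*k + 8), so s_k = R(k)·t_k = 2*(-3)**k*(k**3 - k + 2).
s_(k+1) − s_k = 2*(-3)**k*(-k**3 + 4*k - 3*(k + 1)**3 - 5) = t_k.

s_k = 2 \left(-3\right)^{k} \left(k^{3} - k + 2\right)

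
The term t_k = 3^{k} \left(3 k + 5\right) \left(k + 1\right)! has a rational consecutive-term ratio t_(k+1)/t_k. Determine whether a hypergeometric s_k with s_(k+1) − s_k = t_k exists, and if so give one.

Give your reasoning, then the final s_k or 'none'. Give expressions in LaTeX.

s_k = 3^{k} \left(k + 1\right)!

t_(k+1)/t_k = 3*(k + 2)*(3*k + 8)/(3*k + 5).
A = 3*k + 6, B = 1, C = k + 5/3.
Need (3*k + 6)·f(k+1) − (1)·f(k) = k + 5/3.
Bound: deg f ≤ 0.
Coefficient equations give f(k) = 1/3.
Certificate R = B(k−1)f/C = 1/(3*k + 5) gives s_k = 3**k*factorial(k + 1).
Check: Δs_k = 3**k*(3*k + 5)*factorial(k + 1). ✓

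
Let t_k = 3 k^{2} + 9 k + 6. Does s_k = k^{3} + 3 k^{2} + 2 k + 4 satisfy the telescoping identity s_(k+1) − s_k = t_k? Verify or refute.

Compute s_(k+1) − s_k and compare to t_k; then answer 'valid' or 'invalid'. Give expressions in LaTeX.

valid; difference matches t_k

s_(k+1) = k**3 + 6*k**2 + 11*k + 10
s_(k+1) − s_k = 3*k**2 + 9*k + 6
(s_(k+1) − s_k) − t_k = 0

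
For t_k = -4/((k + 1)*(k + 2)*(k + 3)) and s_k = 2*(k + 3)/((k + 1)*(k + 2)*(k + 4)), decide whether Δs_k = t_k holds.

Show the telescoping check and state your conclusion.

Invalid: residual 2*(3*k + 11)/(k**5 + 15*k**4 + 85*k**3 + 225*k**2 + 274*k + 120) ≠ 0.

s_(k+1) = 2*(k + 4)/((k + 2)*(k + 3)*(k + 5))
s_(k+1) − s_k = 2*(-2*k**2 - 15*k - 29)/(k**5 + 15*k**4 + 85*k**3 + 225*k**2 + 274*k + 120)
(s_(k+1) − s_k) − t_k = 2*(3*k + 11)/(k**5 + 15*k**4 + 85*k**3 + 225*k**2 + 274*k + 120)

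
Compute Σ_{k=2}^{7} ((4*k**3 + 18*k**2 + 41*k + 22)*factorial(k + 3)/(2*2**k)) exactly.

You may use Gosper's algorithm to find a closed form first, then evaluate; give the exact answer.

Compute t_(k+1)/t_k: get (4*k**4 + 46*k**3 + 209*k**2 + 441*k + 340)/(2*(4*k**3 + 18*k**2 + 41*k + 22)).
Take A(k)=k/2 + 2, B(k)=1, C(k)=k**3 + 9*k**2/2 + 41*k/4 + 11/2.
Need (k/2 + 2)·f(k+1) − (1)·f(k) = k**3 + 9*k**2/2 + 41*k/4 + 11/2.
Bound: deg f ≤ 2.
Solving with deg f ≤ 2: f(k) = (4*k**2 + 2*k - 1)/2.
R(k) = B(k−1)·f(k)/C(k) = 2*(4*k**2 + 2*k - 1)/(4*k**3 + 18*k**2 + 41*k + 22); s_k = R·t_k = (4*k**2 + 2*k - 1)*factorial(k + 3)/2**k.
Check: Δs_k = (4*k**3 + 18*k**2 + 41*k + 22)*factorial(k + 3)/(2*2**k). ✓
Telescoping: Σ = s_(8) − s_(2) = 42255675 − (570) = 42255105.

Σ = 42255105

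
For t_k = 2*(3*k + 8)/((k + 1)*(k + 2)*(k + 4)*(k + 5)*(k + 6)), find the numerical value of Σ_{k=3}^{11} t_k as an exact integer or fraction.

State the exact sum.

Ratio r(k) = (k + 1)*(k + 4)*(3*k + 11)/((k + 3)*(k + 7)*(3*k + 8)).
Take A(k)=k + 1, B(k)=k + 7, C(k)=k**2 + 17*k/3 + 8.
f must satisfy (k + 1)·f(k+1) − (k + 6)·f(k) = k**2 + 17*k/3 + 8.
From deg A=1, deg B=1, deg C=2: d=5.
Match coefficients ⇒ f(k) = k*(k + 2)*(k + 3)*(k**2 + 10*k + 29)/60.
Certificate R = B(k−1)f/C = k*(k + 2)*(k + 6)*(k**2 + 10*k + 29)/(20*(3*k + 8)) gives s_k = k*(k**2 + 10*k + 29)/(10*(k**3 + 10*k**2 + 29*k + 20)).
Δs = 2*(3*k + 8)/(k**5 + 18*k**4 + 121*k**3 + 372*k**2 + 508*k + 240), as required.
Evaluate s at k=12 and k=3: 879/8840 and 51/560; difference 207/24752.

Σ = 207/24752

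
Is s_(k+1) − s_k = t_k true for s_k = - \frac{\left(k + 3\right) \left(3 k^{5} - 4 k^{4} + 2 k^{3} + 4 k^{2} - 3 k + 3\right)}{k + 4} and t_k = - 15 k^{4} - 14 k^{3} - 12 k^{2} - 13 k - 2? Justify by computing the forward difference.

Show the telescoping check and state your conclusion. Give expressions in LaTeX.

Invalid: residual \frac{12 k^{5} + 78 k^{4} + 66 k^{3} + 57 k^{2} + 57 k + 5}{k^{2} + 9 k + 20} ≠ 0.

s_(k+1) = (-3*k**6 - 23*k**5 - 60*k**4 - 80*k**3 - 74*k**2 - 45*k - 20)/(k + 5)
s_(k+1) − s_k = (-15*k**6 - 137*k**5 - 360*k**4 - 335*k**3 - 302*k**2 - 221*k - 35)/(k**2 + 9*k + 20)
(s_(k+1) − s_k) − t_k = (12*k**5 + 78*k**4 + 66*k**3 + 57*k**2 + 57*k + 5)/(k**2 + 9*k + 20)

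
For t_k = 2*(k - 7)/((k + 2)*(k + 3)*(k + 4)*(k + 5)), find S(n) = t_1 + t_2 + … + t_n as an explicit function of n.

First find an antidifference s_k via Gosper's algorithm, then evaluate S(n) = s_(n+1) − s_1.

The ratio is (k - 6)*(k + 2)/((k - 7)*(k + 6)).
Gosper form: A/B · C(k+1)/C(k) with A=k + 2, B=k + 6, C=k - 7.
Key eq: (k + 2)·f(k+1) = (k + 5)·f(k) + (k - 7).
d = 3 from the (1,1,1) case.
Solve for f: f(k) = -k*(k**2 + 9*k + 32)/12 (degree 3 ≤ 3).
R(k) = B(k−1)·f(k)/C(k) = -k*(k + 5)*(k**2 + 9*k + 32)/(12*(k - 7)); s_k = R·t_k = k*(-k**2 - 9*k - 32)/(6*(k + 2)*(k + 3)*(k + 4)).
Verify: 2*(k - 7)/(k**4 + 14*k**3 + 71*k**2 + 154*k + 120) matches t_k.
Evaluate: s_(n+1) = (-n**3 - 12*n**2 - 53*n - 42)/(6*(n**3 + 12*n**2 + 47*n + 60)); subtract s_(1) = -7/60 ⇒ S(n) = n*(-n**2 - 12*n - 67)/(20*(n**3 + 12*n**2 + 47*n + 60)).

S(n) = n*(-n**2 - 12*n - 67)/(20*(n**3 + 12*n**2 + 47*n + 60))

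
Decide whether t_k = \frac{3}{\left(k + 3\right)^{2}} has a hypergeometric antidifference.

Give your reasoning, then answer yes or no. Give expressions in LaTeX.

Compute t_(k+1)/t_k: get (k + 3)**2/(k + 4)**2.
Gosper form: A/B · C(k+1)/C(k) with A=k**2 + 6*k + 9, B=k**2 + 8*k + 16, C=1.
Set up (k**2 + 6*k + 9)·f(k+1) − (k**2 + 6*k + 9)·f(k) − (1) = 0.
From deg A=2, deg B=2, deg C=0: d=0.
Write f(k) = c0. Then LHS − RHS = -1, requiring -1 = 0: contradictory. No certificate.

No; the coefficient equations for f are inconsistent.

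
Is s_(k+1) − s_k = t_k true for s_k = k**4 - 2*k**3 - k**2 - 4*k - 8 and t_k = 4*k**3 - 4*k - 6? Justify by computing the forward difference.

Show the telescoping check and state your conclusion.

s_(k+1) = k**4 + 2*k**3 - k**2 - 8*k - 14
s_(k+1) − s_k = 4*k**3 - 4*k - 6
(s_(k+1) − s_k) − t_k = 0

Valid — Δs_k = t_k.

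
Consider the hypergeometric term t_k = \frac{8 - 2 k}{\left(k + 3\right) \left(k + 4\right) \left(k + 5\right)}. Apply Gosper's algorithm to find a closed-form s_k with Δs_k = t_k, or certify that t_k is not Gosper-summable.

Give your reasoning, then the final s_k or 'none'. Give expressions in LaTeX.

s_k = \frac{k \left(k + 31\right)}{12 \left(k + 3\right) \left(k + 4\right)}

Ratio r(k) = (k - 3)*(k + 3)/((k - 4)*(k + 6)).
Gosper form: A/B · C(k+1)/C(k) with A=k + 3, B=k + 6, C=k - 4.
f must satisfy (k + 3)·f(k+1) − (k + 5)·f(k) = k - 4.
deg f ≤ 2 (via 1,1,1).
Match coefficients ⇒ f(k) = -k*(k + 31)/24.
R(k) = B(k−1)·f(k)/C(k) = -k*(k + 5)*(k + 31)/(24*(k - 4)); s_k = R·t_k = k*(k + 31)/(12*(k + 3)*(k + 4)).
Δs = 2*(4 - k)/(k**3 + 12*k**2 + 47*k + 60), as required.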